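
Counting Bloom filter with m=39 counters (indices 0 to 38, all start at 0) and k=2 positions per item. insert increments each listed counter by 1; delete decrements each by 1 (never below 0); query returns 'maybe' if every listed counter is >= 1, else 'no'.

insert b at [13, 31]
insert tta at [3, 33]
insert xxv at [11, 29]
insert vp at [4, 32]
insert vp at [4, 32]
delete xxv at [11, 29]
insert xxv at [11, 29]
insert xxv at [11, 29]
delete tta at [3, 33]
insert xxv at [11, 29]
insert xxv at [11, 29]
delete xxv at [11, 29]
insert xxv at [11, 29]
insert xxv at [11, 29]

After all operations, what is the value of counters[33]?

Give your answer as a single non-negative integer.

Step 1: insert b at [13, 31] -> counters=[0,0,0,0,0,0,0,0,0,0,0,0,0,1,0,0,0,0,0,0,0,0,0,0,0,0,0,0,0,0,0,1,0,0,0,0,0,0,0]
Step 2: insert tta at [3, 33] -> counters=[0,0,0,1,0,0,0,0,0,0,0,0,0,1,0,0,0,0,0,0,0,0,0,0,0,0,0,0,0,0,0,1,0,1,0,0,0,0,0]
Step 3: insert xxv at [11, 29] -> counters=[0,0,0,1,0,0,0,0,0,0,0,1,0,1,0,0,0,0,0,0,0,0,0,0,0,0,0,0,0,1,0,1,0,1,0,0,0,0,0]
Step 4: insert vp at [4, 32] -> counters=[0,0,0,1,1,0,0,0,0,0,0,1,0,1,0,0,0,0,0,0,0,0,0,0,0,0,0,0,0,1,0,1,1,1,0,0,0,0,0]
Step 5: insert vp at [4, 32] -> counters=[0,0,0,1,2,0,0,0,0,0,0,1,0,1,0,0,0,0,0,0,0,0,0,0,0,0,0,0,0,1,0,1,2,1,0,0,0,0,0]
Step 6: delete xxv at [11, 29] -> counters=[0,0,0,1,2,0,0,0,0,0,0,0,0,1,0,0,0,0,0,0,0,0,0,0,0,0,0,0,0,0,0,1,2,1,0,0,0,0,0]
Step 7: insert xxv at [11, 29] -> counters=[0,0,0,1,2,0,0,0,0,0,0,1,0,1,0,0,0,0,0,0,0,0,0,0,0,0,0,0,0,1,0,1,2,1,0,0,0,0,0]
Step 8: insert xxv at [11, 29] -> counters=[0,0,0,1,2,0,0,0,0,0,0,2,0,1,0,0,0,0,0,0,0,0,0,0,0,0,0,0,0,2,0,1,2,1,0,0,0,0,0]
Step 9: delete tta at [3, 33] -> counters=[0,0,0,0,2,0,0,0,0,0,0,2,0,1,0,0,0,0,0,0,0,0,0,0,0,0,0,0,0,2,0,1,2,0,0,0,0,0,0]
Step 10: insert xxv at [11, 29] -> counters=[0,0,0,0,2,0,0,0,0,0,0,3,0,1,0,0,0,0,0,0,0,0,0,0,0,0,0,0,0,3,0,1,2,0,0,0,0,0,0]
Step 11: insert xxv at [11, 29] -> counters=[0,0,0,0,2,0,0,0,0,0,0,4,0,1,0,0,0,0,0,0,0,0,0,0,0,0,0,0,0,4,0,1,2,0,0,0,0,0,0]
Step 12: delete xxv at [11, 29] -> counters=[0,0,0,0,2,0,0,0,0,0,0,3,0,1,0,0,0,0,0,0,0,0,0,0,0,0,0,0,0,3,0,1,2,0,0,0,0,0,0]
Step 13: insert xxv at [11, 29] -> counters=[0,0,0,0,2,0,0,0,0,0,0,4,0,1,0,0,0,0,0,0,0,0,0,0,0,0,0,0,0,4,0,1,2,0,0,0,0,0,0]
Step 14: insert xxv at [11, 29] -> counters=[0,0,0,0,2,0,0,0,0,0,0,5,0,1,0,0,0,0,0,0,0,0,0,0,0,0,0,0,0,5,0,1,2,0,0,0,0,0,0]
Final counters=[0,0,0,0,2,0,0,0,0,0,0,5,0,1,0,0,0,0,0,0,0,0,0,0,0,0,0,0,0,5,0,1,2,0,0,0,0,0,0] -> counters[33]=0

Answer: 0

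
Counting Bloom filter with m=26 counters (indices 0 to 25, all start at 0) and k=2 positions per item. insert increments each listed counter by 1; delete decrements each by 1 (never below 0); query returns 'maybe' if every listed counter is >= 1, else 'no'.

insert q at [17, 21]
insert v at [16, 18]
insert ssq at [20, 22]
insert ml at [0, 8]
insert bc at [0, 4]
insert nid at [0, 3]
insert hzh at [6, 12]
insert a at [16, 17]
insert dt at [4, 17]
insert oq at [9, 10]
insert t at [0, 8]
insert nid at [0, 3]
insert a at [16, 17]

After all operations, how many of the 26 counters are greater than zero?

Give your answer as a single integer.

Step 1: insert q at [17, 21] -> counters=[0,0,0,0,0,0,0,0,0,0,0,0,0,0,0,0,0,1,0,0,0,1,0,0,0,0]
Step 2: insert v at [16, 18] -> counters=[0,0,0,0,0,0,0,0,0,0,0,0,0,0,0,0,1,1,1,0,0,1,0,0,0,0]
Step 3: insert ssq at [20, 22] -> counters=[0,0,0,0,0,0,0,0,0,0,0,0,0,0,0,0,1,1,1,0,1,1,1,0,0,0]
Step 4: insert ml at [0, 8] -> counters=[1,0,0,0,0,0,0,0,1,0,0,0,0,0,0,0,1,1,1,0,1,1,1,0,0,0]
Step 5: insert bc at [0, 4] -> counters=[2,0,0,0,1,0,0,0,1,0,0,0,0,0,0,0,1,1,1,0,1,1,1,0,0,0]
Step 6: insert nid at [0, 3] -> counters=[3,0,0,1,1,0,0,0,1,0,0,0,0,0,0,0,1,1,1,0,1,1,1,0,0,0]
Step 7: insert hzh at [6, 12] -> counters=[3,0,0,1,1,0,1,0,1,0,0,0,1,0,0,0,1,1,1,0,1,1,1,0,0,0]
Step 8: insert a at [16, 17] -> counters=[3,0,0,1,1,0,1,0,1,0,0,0,1,0,0,0,2,2,1,0,1,1,1,0,0,0]
Step 9: insert dt at [4, 17] -> counters=[3,0,0,1,2,0,1,0,1,0,0,0,1,0,0,0,2,3,1,0,1,1,1,0,0,0]
Step 10: insert oq at [9, 10] -> counters=[3,0,0,1,2,0,1,0,1,1,1,0,1,0,0,0,2,3,1,0,1,1,1,0,0,0]
Step 11: insert t at [0, 8] -> counters=[4,0,0,1,2,0,1,0,2,1,1,0,1,0,0,0,2,3,1,0,1,1,1,0,0,0]
Step 12: insert nid at [0, 3] -> counters=[5,0,0,2,2,0,1,0,2,1,1,0,1,0,0,0,2,3,1,0,1,1,1,0,0,0]
Step 13: insert a at [16, 17] -> counters=[5,0,0,2,2,0,1,0,2,1,1,0,1,0,0,0,3,4,1,0,1,1,1,0,0,0]
Final counters=[5,0,0,2,2,0,1,0,2,1,1,0,1,0,0,0,3,4,1,0,1,1,1,0,0,0] -> 14 nonzero

Answer: 14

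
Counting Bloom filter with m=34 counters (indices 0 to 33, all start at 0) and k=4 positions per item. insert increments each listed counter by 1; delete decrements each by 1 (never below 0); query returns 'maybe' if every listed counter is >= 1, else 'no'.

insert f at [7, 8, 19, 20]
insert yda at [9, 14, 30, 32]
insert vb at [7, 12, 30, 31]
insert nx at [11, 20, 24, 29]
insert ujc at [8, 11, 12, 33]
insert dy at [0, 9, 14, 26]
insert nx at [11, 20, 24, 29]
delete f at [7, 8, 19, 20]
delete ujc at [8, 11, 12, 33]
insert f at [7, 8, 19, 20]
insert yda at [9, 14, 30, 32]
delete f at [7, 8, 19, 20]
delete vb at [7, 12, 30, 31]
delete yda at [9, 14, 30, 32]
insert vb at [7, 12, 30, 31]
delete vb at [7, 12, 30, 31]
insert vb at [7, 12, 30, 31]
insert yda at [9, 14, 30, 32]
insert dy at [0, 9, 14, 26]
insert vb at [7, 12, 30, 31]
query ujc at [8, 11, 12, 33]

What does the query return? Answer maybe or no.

Answer: no

Derivation:
Step 1: insert f at [7, 8, 19, 20] -> counters=[0,0,0,0,0,0,0,1,1,0,0,0,0,0,0,0,0,0,0,1,1,0,0,0,0,0,0,0,0,0,0,0,0,0]
Step 2: insert yda at [9, 14, 30, 32] -> counters=[0,0,0,0,0,0,0,1,1,1,0,0,0,0,1,0,0,0,0,1,1,0,0,0,0,0,0,0,0,0,1,0,1,0]
Step 3: insert vb at [7, 12, 30, 31] -> counters=[0,0,0,0,0,0,0,2,1,1,0,0,1,0,1,0,0,0,0,1,1,0,0,0,0,0,0,0,0,0,2,1,1,0]
Step 4: insert nx at [11, 20, 24, 29] -> counters=[0,0,0,0,0,0,0,2,1,1,0,1,1,0,1,0,0,0,0,1,2,0,0,0,1,0,0,0,0,1,2,1,1,0]
Step 5: insert ujc at [8, 11, 12, 33] -> counters=[0,0,0,0,0,0,0,2,2,1,0,2,2,0,1,0,0,0,0,1,2,0,0,0,1,0,0,0,0,1,2,1,1,1]
Step 6: insert dy at [0, 9, 14, 26] -> counters=[1,0,0,0,0,0,0,2,2,2,0,2,2,0,2,0,0,0,0,1,2,0,0,0,1,0,1,0,0,1,2,1,1,1]
Step 7: insert nx at [11, 20, 24, 29] -> counters=[1,0,0,0,0,0,0,2,2,2,0,3,2,0,2,0,0,0,0,1,3,0,0,0,2,0,1,0,0,2,2,1,1,1]
Step 8: delete f at [7, 8, 19, 20] -> counters=[1,0,0,0,0,0,0,1,1,2,0,3,2,0,2,0,0,0,0,0,2,0,0,0,2,0,1,0,0,2,2,1,1,1]
Step 9: delete ujc at [8, 11, 12, 33] -> counters=[1,0,0,0,0,0,0,1,0,2,0,2,1,0,2,0,0,0,0,0,2,0,0,0,2,0,1,0,0,2,2,1,1,0]
Step 10: insert f at [7, 8, 19, 20] -> counters=[1,0,0,0,0,0,0,2,1,2,0,2,1,0,2,0,0,0,0,1,3,0,0,0,2,0,1,0,0,2,2,1,1,0]
Step 11: insert yda at [9, 14, 30, 32] -> counters=[1,0,0,0,0,0,0,2,1,3,0,2,1,0,3,0,0,0,0,1,3,0,0,0,2,0,1,0,0,2,3,1,2,0]
Step 12: delete f at [7, 8, 19, 20] -> counters=[1,0,0,0,0,0,0,1,0,3,0,2,1,0,3,0,0,0,0,0,2,0,0,0,2,0,1,0,0,2,3,1,2,0]
Step 13: delete vb at [7, 12, 30, 31] -> counters=[1,0,0,0,0,0,0,0,0,3,0,2,0,0,3,0,0,0,0,0,2,0,0,0,2,0,1,0,0,2,2,0,2,0]
Step 14: delete yda at [9, 14, 30, 32] -> counters=[1,0,0,0,0,0,0,0,0,2,0,2,0,0,2,0,0,0,0,0,2,0,0,0,2,0,1,0,0,2,1,0,1,0]
Step 15: insert vb at [7, 12, 30, 31] -> counters=[1,0,0,0,0,0,0,1,0,2,0,2,1,0,2,0,0,0,0,0,2,0,0,0,2,0,1,0,0,2,2,1,1,0]
Step 16: delete vb at [7, 12, 30, 31] -> counters=[1,0,0,0,0,0,0,0,0,2,0,2,0,0,2,0,0,0,0,0,2,0,0,0,2,0,1,0,0,2,1,0,1,0]
Step 17: insert vb at [7, 12, 30, 31] -> counters=[1,0,0,0,0,0,0,1,0,2,0,2,1,0,2,0,0,0,0,0,2,0,0,0,2,0,1,0,0,2,2,1,1,0]
Step 18: insert yda at [9, 14, 30, 32] -> counters=[1,0,0,0,0,0,0,1,0,3,0,2,1,0,3,0,0,0,0,0,2,0,0,0,2,0,1,0,0,2,3,1,2,0]
Step 19: insert dy at [0, 9, 14, 26] -> counters=[2,0,0,0,0,0,0,1,0,4,0,2,1,0,4,0,0,0,0,0,2,0,0,0,2,0,2,0,0,2,3,1,2,0]
Step 20: insert vb at [7, 12, 30, 31] -> counters=[2,0,0,0,0,0,0,2,0,4,0,2,2,0,4,0,0,0,0,0,2,0,0,0,2,0,2,0,0,2,4,2,2,0]
Query ujc: check counters[8]=0 counters[11]=2 counters[12]=2 counters[33]=0 -> no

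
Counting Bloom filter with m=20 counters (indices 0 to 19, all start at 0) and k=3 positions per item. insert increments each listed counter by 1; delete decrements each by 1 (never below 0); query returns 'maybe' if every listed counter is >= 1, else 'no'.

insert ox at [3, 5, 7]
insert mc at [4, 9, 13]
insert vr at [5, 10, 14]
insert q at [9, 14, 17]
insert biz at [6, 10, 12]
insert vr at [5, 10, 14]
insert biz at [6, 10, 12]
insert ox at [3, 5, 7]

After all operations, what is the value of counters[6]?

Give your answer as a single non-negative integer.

Answer: 2

Derivation:
Step 1: insert ox at [3, 5, 7] -> counters=[0,0,0,1,0,1,0,1,0,0,0,0,0,0,0,0,0,0,0,0]
Step 2: insert mc at [4, 9, 13] -> counters=[0,0,0,1,1,1,0,1,0,1,0,0,0,1,0,0,0,0,0,0]
Step 3: insert vr at [5, 10, 14] -> counters=[0,0,0,1,1,2,0,1,0,1,1,0,0,1,1,0,0,0,0,0]
Step 4: insert q at [9, 14, 17] -> counters=[0,0,0,1,1,2,0,1,0,2,1,0,0,1,2,0,0,1,0,0]
Step 5: insert biz at [6, 10, 12] -> counters=[0,0,0,1,1,2,1,1,0,2,2,0,1,1,2,0,0,1,0,0]
Step 6: insert vr at [5, 10, 14] -> counters=[0,0,0,1,1,3,1,1,0,2,3,0,1,1,3,0,0,1,0,0]
Step 7: insert biz at [6, 10, 12] -> counters=[0,0,0,1,1,3,2,1,0,2,4,0,2,1,3,0,0,1,0,0]
Step 8: insert ox at [3, 5, 7] -> counters=[0,0,0,2,1,4,2,2,0,2,4,0,2,1,3,0,0,1,0,0]
Final counters=[0,0,0,2,1,4,2,2,0,2,4,0,2,1,3,0,0,1,0,0] -> counters[6]=2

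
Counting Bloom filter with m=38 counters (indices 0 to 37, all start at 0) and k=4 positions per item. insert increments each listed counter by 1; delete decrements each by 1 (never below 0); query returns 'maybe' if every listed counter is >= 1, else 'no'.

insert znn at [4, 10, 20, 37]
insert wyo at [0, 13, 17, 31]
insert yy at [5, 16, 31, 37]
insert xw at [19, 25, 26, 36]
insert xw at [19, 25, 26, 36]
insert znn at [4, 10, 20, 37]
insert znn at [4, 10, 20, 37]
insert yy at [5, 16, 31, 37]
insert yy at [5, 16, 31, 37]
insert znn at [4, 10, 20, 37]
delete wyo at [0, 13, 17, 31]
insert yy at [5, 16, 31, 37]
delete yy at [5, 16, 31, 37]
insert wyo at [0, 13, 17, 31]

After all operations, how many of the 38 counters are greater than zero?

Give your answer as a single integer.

Answer: 14

Derivation:
Step 1: insert znn at [4, 10, 20, 37] -> counters=[0,0,0,0,1,0,0,0,0,0,1,0,0,0,0,0,0,0,0,0,1,0,0,0,0,0,0,0,0,0,0,0,0,0,0,0,0,1]
Step 2: insert wyo at [0, 13, 17, 31] -> counters=[1,0,0,0,1,0,0,0,0,0,1,0,0,1,0,0,0,1,0,0,1,0,0,0,0,0,0,0,0,0,0,1,0,0,0,0,0,1]
Step 3: insert yy at [5, 16, 31, 37] -> counters=[1,0,0,0,1,1,0,0,0,0,1,0,0,1,0,0,1,1,0,0,1,0,0,0,0,0,0,0,0,0,0,2,0,0,0,0,0,2]
Step 4: insert xw at [19, 25, 26, 36] -> counters=[1,0,0,0,1,1,0,0,0,0,1,0,0,1,0,0,1,1,0,1,1,0,0,0,0,1,1,0,0,0,0,2,0,0,0,0,1,2]
Step 5: insert xw at [19, 25, 26, 36] -> counters=[1,0,0,0,1,1,0,0,0,0,1,0,0,1,0,0,1,1,0,2,1,0,0,0,0,2,2,0,0,0,0,2,0,0,0,0,2,2]
Step 6: insert znn at [4, 10, 20, 37] -> counters=[1,0,0,0,2,1,0,0,0,0,2,0,0,1,0,0,1,1,0,2,2,0,0,0,0,2,2,0,0,0,0,2,0,0,0,0,2,3]
Step 7: insert znn at [4, 10, 20, 37] -> counters=[1,0,0,0,3,1,0,0,0,0,3,0,0,1,0,0,1,1,0,2,3,0,0,0,0,2,2,0,0,0,0,2,0,0,0,0,2,4]
Step 8: insert yy at [5, 16, 31, 37] -> counters=[1,0,0,0,3,2,0,0,0,0,3,0,0,1,0,0,2,1,0,2,3,0,0,0,0,2,2,0,0,0,0,3,0,0,0,0,2,5]
Step 9: insert yy at [5, 16, 31, 37] -> counters=[1,0,0,0,3,3,0,0,0,0,3,0,0,1,0,0,3,1,0,2,3,0,0,0,0,2,2,0,0,0,0,4,0,0,0,0,2,6]
Step 10: insert znn at [4, 10, 20, 37] -> counters=[1,0,0,0,4,3,0,0,0,0,4,0,0,1,0,0,3,1,0,2,4,0,0,0,0,2,2,0,0,0,0,4,0,0,0,0,2,7]
Step 11: delete wyo at [0, 13, 17, 31] -> counters=[0,0,0,0,4,3,0,0,0,0,4,0,0,0,0,0,3,0,0,2,4,0,0,0,0,2,2,0,0,0,0,3,0,0,0,0,2,7]
Step 12: insert yy at [5, 16, 31, 37] -> counters=[0,0,0,0,4,4,0,0,0,0,4,0,0,0,0,0,4,0,0,2,4,0,0,0,0,2,2,0,0,0,0,4,0,0,0,0,2,8]
Step 13: delete yy at [5, 16, 31, 37] -> counters=[0,0,0,0,4,3,0,0,0,0,4,0,0,0,0,0,3,0,0,2,4,0,0,0,0,2,2,0,0,0,0,3,0,0,0,0,2,7]
Step 14: insert wyo at [0, 13, 17, 31] -> counters=[1,0,0,0,4,3,0,0,0,0,4,0,0,1,0,0,3,1,0,2,4,0,0,0,0,2,2,0,0,0,0,4,0,0,0,0,2,7]
Final counters=[1,0,0,0,4,3,0,0,0,0,4,0,0,1,0,0,3,1,0,2,4,0,0,0,0,2,2,0,0,0,0,4,0,0,0,0,2,7] -> 14 nonzero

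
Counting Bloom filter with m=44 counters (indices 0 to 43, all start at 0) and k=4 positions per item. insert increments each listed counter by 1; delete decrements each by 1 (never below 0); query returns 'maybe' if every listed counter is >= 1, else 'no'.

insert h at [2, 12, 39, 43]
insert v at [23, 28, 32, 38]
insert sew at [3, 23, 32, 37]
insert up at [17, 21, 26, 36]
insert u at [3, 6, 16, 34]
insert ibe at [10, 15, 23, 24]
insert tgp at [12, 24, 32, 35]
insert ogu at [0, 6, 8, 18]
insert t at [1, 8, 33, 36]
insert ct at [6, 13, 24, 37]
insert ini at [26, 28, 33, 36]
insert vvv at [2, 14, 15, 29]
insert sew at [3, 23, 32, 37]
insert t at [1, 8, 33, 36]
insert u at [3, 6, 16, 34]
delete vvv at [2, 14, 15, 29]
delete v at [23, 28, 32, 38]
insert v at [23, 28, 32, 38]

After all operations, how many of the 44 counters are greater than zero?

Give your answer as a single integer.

Answer: 27

Derivation:
Step 1: insert h at [2, 12, 39, 43] -> counters=[0,0,1,0,0,0,0,0,0,0,0,0,1,0,0,0,0,0,0,0,0,0,0,0,0,0,0,0,0,0,0,0,0,0,0,0,0,0,0,1,0,0,0,1]
Step 2: insert v at [23, 28, 32, 38] -> counters=[0,0,1,0,0,0,0,0,0,0,0,0,1,0,0,0,0,0,0,0,0,0,0,1,0,0,0,0,1,0,0,0,1,0,0,0,0,0,1,1,0,0,0,1]
Step 3: insert sew at [3, 23, 32, 37] -> counters=[0,0,1,1,0,0,0,0,0,0,0,0,1,0,0,0,0,0,0,0,0,0,0,2,0,0,0,0,1,0,0,0,2,0,0,0,0,1,1,1,0,0,0,1]
Step 4: insert up at [17, 21, 26, 36] -> counters=[0,0,1,1,0,0,0,0,0,0,0,0,1,0,0,0,0,1,0,0,0,1,0,2,0,0,1,0,1,0,0,0,2,0,0,0,1,1,1,1,0,0,0,1]
Step 5: insert u at [3, 6, 16, 34] -> counters=[0,0,1,2,0,0,1,0,0,0,0,0,1,0,0,0,1,1,0,0,0,1,0,2,0,0,1,0,1,0,0,0,2,0,1,0,1,1,1,1,0,0,0,1]
Step 6: insert ibe at [10, 15, 23, 24] -> counters=[0,0,1,2,0,0,1,0,0,0,1,0,1,0,0,1,1,1,0,0,0,1,0,3,1,0,1,0,1,0,0,0,2,0,1,0,1,1,1,1,0,0,0,1]
Step 7: insert tgp at [12, 24, 32, 35] -> counters=[0,0,1,2,0,0,1,0,0,0,1,0,2,0,0,1,1,1,0,0,0,1,0,3,2,0,1,0,1,0,0,0,3,0,1,1,1,1,1,1,0,0,0,1]
Step 8: insert ogu at [0, 6, 8, 18] -> counters=[1,0,1,2,0,0,2,0,1,0,1,0,2,0,0,1,1,1,1,0,0,1,0,3,2,0,1,0,1,0,0,0,3,0,1,1,1,1,1,1,0,0,0,1]
Step 9: insert t at [1, 8, 33, 36] -> counters=[1,1,1,2,0,0,2,0,2,0,1,0,2,0,0,1,1,1,1,0,0,1,0,3,2,0,1,0,1,0,0,0,3,1,1,1,2,1,1,1,0,0,0,1]
Step 10: insert ct at [6, 13, 24, 37] -> counters=[1,1,1,2,0,0,3,0,2,0,1,0,2,1,0,1,1,1,1,0,0,1,0,3,3,0,1,0,1,0,0,0,3,1,1,1,2,2,1,1,0,0,0,1]
Step 11: insert ini at [26, 28, 33, 36] -> counters=[1,1,1,2,0,0,3,0,2,0,1,0,2,1,0,1,1,1,1,0,0,1,0,3,3,0,2,0,2,0,0,0,3,2,1,1,3,2,1,1,0,0,0,1]
Step 12: insert vvv at [2, 14, 15, 29] -> counters=[1,1,2,2,0,0,3,0,2,0,1,0,2,1,1,2,1,1,1,0,0,1,0,3,3,0,2,0,2,1,0,0,3,2,1,1,3,2,1,1,0,0,0,1]
Step 13: insert sew at [3, 23, 32, 37] -> counters=[1,1,2,3,0,0,3,0,2,0,1,0,2,1,1,2,1,1,1,0,0,1,0,4,3,0,2,0,2,1,0,0,4,2,1,1,3,3,1,1,0,0,0,1]
Step 14: insert t at [1, 8, 33, 36] -> counters=[1,2,2,3,0,0,3,0,3,0,1,0,2,1,1,2,1,1,1,0,0,1,0,4,3,0,2,0,2,1,0,0,4,3,1,1,4,3,1,1,0,0,0,1]
Step 15: insert u at [3, 6, 16, 34] -> counters=[1,2,2,4,0,0,4,0,3,0,1,0,2,1,1,2,2,1,1,0,0,1,0,4,3,0,2,0,2,1,0,0,4,3,2,1,4,3,1,1,0,0,0,1]
Step 16: delete vvv at [2, 14, 15, 29] -> counters=[1,2,1,4,0,0,4,0,3,0,1,0,2,1,0,1,2,1,1,0,0,1,0,4,3,0,2,0,2,0,0,0,4,3,2,1,4,3,1,1,0,0,0,1]
Step 17: delete v at [23, 28, 32, 38] -> counters=[1,2,1,4,0,0,4,0,3,0,1,0,2,1,0,1,2,1,1,0,0,1,0,3,3,0,2,0,1,0,0,0,3,3,2,1,4,3,0,1,0,0,0,1]
Step 18: insert v at [23, 28, 32, 38] -> counters=[1,2,1,4,0,0,4,0,3,0,1,0,2,1,0,1,2,1,1,0,0,1,0,4,3,0,2,0,2,0,0,0,4,3,2,1,4,3,1,1,0,0,0,1]
Final counters=[1,2,1,4,0,0,4,0,3,0,1,0,2,1,0,1,2,1,1,0,0,1,0,4,3,0,2,0,2,0,0,0,4,3,2,1,4,3,1,1,0,0,0,1] -> 27 nonzero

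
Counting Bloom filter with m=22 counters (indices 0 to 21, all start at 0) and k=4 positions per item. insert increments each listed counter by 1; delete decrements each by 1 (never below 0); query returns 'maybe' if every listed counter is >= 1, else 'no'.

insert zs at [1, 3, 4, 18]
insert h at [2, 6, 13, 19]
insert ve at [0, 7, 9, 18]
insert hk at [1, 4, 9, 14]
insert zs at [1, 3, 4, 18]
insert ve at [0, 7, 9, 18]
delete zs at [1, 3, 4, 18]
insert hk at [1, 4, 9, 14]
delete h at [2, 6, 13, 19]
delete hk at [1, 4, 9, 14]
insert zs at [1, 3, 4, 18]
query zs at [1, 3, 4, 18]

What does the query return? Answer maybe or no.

Step 1: insert zs at [1, 3, 4, 18] -> counters=[0,1,0,1,1,0,0,0,0,0,0,0,0,0,0,0,0,0,1,0,0,0]
Step 2: insert h at [2, 6, 13, 19] -> counters=[0,1,1,1,1,0,1,0,0,0,0,0,0,1,0,0,0,0,1,1,0,0]
Step 3: insert ve at [0, 7, 9, 18] -> counters=[1,1,1,1,1,0,1,1,0,1,0,0,0,1,0,0,0,0,2,1,0,0]
Step 4: insert hk at [1, 4, 9, 14] -> counters=[1,2,1,1,2,0,1,1,0,2,0,0,0,1,1,0,0,0,2,1,0,0]
Step 5: insert zs at [1, 3, 4, 18] -> counters=[1,3,1,2,3,0,1,1,0,2,0,0,0,1,1,0,0,0,3,1,0,0]
Step 6: insert ve at [0, 7, 9, 18] -> counters=[2,3,1,2,3,0,1,2,0,3,0,0,0,1,1,0,0,0,4,1,0,0]
Step 7: delete zs at [1, 3, 4, 18] -> counters=[2,2,1,1,2,0,1,2,0,3,0,0,0,1,1,0,0,0,3,1,0,0]
Step 8: insert hk at [1, 4, 9, 14] -> counters=[2,3,1,1,3,0,1,2,0,4,0,0,0,1,2,0,0,0,3,1,0,0]
Step 9: delete h at [2, 6, 13, 19] -> counters=[2,3,0,1,3,0,0,2,0,4,0,0,0,0,2,0,0,0,3,0,0,0]
Step 10: delete hk at [1, 4, 9, 14] -> counters=[2,2,0,1,2,0,0,2,0,3,0,0,0,0,1,0,0,0,3,0,0,0]
Step 11: insert zs at [1, 3, 4, 18] -> counters=[2,3,0,2,3,0,0,2,0,3,0,0,0,0,1,0,0,0,4,0,0,0]
Query zs: check counters[1]=3 counters[3]=2 counters[4]=3 counters[18]=4 -> maybe

Answer: maybe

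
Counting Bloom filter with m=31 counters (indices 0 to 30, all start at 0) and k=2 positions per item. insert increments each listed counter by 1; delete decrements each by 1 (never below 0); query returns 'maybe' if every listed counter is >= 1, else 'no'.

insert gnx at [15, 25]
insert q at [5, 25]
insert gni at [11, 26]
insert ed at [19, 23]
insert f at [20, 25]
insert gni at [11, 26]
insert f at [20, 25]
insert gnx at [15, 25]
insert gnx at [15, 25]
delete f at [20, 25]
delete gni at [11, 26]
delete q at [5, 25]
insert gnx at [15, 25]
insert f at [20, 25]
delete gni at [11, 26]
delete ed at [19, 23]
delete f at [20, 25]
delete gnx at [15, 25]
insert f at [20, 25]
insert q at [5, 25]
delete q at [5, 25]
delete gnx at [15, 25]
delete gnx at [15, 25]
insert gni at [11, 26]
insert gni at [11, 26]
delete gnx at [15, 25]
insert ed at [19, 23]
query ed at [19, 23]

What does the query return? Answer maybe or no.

Answer: maybe

Derivation:
Step 1: insert gnx at [15, 25] -> counters=[0,0,0,0,0,0,0,0,0,0,0,0,0,0,0,1,0,0,0,0,0,0,0,0,0,1,0,0,0,0,0]
Step 2: insert q at [5, 25] -> counters=[0,0,0,0,0,1,0,0,0,0,0,0,0,0,0,1,0,0,0,0,0,0,0,0,0,2,0,0,0,0,0]
Step 3: insert gni at [11, 26] -> counters=[0,0,0,0,0,1,0,0,0,0,0,1,0,0,0,1,0,0,0,0,0,0,0,0,0,2,1,0,0,0,0]
Step 4: insert ed at [19, 23] -> counters=[0,0,0,0,0,1,0,0,0,0,0,1,0,0,0,1,0,0,0,1,0,0,0,1,0,2,1,0,0,0,0]
Step 5: insert f at [20, 25] -> counters=[0,0,0,0,0,1,0,0,0,0,0,1,0,0,0,1,0,0,0,1,1,0,0,1,0,3,1,0,0,0,0]
Step 6: insert gni at [11, 26] -> counters=[0,0,0,0,0,1,0,0,0,0,0,2,0,0,0,1,0,0,0,1,1,0,0,1,0,3,2,0,0,0,0]
Step 7: insert f at [20, 25] -> counters=[0,0,0,0,0,1,0,0,0,0,0,2,0,0,0,1,0,0,0,1,2,0,0,1,0,4,2,0,0,0,0]
Step 8: insert gnx at [15, 25] -> counters=[0,0,0,0,0,1,0,0,0,0,0,2,0,0,0,2,0,0,0,1,2,0,0,1,0,5,2,0,0,0,0]
Step 9: insert gnx at [15, 25] -> counters=[0,0,0,0,0,1,0,0,0,0,0,2,0,0,0,3,0,0,0,1,2,0,0,1,0,6,2,0,0,0,0]
Step 10: delete f at [20, 25] -> counters=[0,0,0,0,0,1,0,0,0,0,0,2,0,0,0,3,0,0,0,1,1,0,0,1,0,5,2,0,0,0,0]
Step 11: delete gni at [11, 26] -> counters=[0,0,0,0,0,1,0,0,0,0,0,1,0,0,0,3,0,0,0,1,1,0,0,1,0,5,1,0,0,0,0]
Step 12: delete q at [5, 25] -> counters=[0,0,0,0,0,0,0,0,0,0,0,1,0,0,0,3,0,0,0,1,1,0,0,1,0,4,1,0,0,0,0]
Step 13: insert gnx at [15, 25] -> counters=[0,0,0,0,0,0,0,0,0,0,0,1,0,0,0,4,0,0,0,1,1,0,0,1,0,5,1,0,0,0,0]
Step 14: insert f at [20, 25] -> counters=[0,0,0,0,0,0,0,0,0,0,0,1,0,0,0,4,0,0,0,1,2,0,0,1,0,6,1,0,0,0,0]
Step 15: delete gni at [11, 26] -> counters=[0,0,0,0,0,0,0,0,0,0,0,0,0,0,0,4,0,0,0,1,2,0,0,1,0,6,0,0,0,0,0]
Step 16: delete ed at [19, 23] -> counters=[0,0,0,0,0,0,0,0,0,0,0,0,0,0,0,4,0,0,0,0,2,0,0,0,0,6,0,0,0,0,0]
Step 17: delete f at [20, 25] -> counters=[0,0,0,0,0,0,0,0,0,0,0,0,0,0,0,4,0,0,0,0,1,0,0,0,0,5,0,0,0,0,0]
Step 18: delete gnx at [15, 25] -> counters=[0,0,0,0,0,0,0,0,0,0,0,0,0,0,0,3,0,0,0,0,1,0,0,0,0,4,0,0,0,0,0]
Step 19: insert f at [20, 25] -> counters=[0,0,0,0,0,0,0,0,0,0,0,0,0,0,0,3,0,0,0,0,2,0,0,0,0,5,0,0,0,0,0]
Step 20: insert q at [5, 25] -> counters=[0,0,0,0,0,1,0,0,0,0,0,0,0,0,0,3,0,0,0,0,2,0,0,0,0,6,0,0,0,0,0]
Step 21: delete q at [5, 25] -> counters=[0,0,0,0,0,0,0,0,0,0,0,0,0,0,0,3,0,0,0,0,2,0,0,0,0,5,0,0,0,0,0]
Step 22: delete gnx at [15, 25] -> counters=[0,0,0,0,0,0,0,0,0,0,0,0,0,0,0,2,0,0,0,0,2,0,0,0,0,4,0,0,0,0,0]
Step 23: delete gnx at [15, 25] -> counters=[0,0,0,0,0,0,0,0,0,0,0,0,0,0,0,1,0,0,0,0,2,0,0,0,0,3,0,0,0,0,0]
Step 24: insert gni at [11, 26] -> counters=[0,0,0,0,0,0,0,0,0,0,0,1,0,0,0,1,0,0,0,0,2,0,0,0,0,3,1,0,0,0,0]
Step 25: insert gni at [11, 26] -> counters=[0,0,0,0,0,0,0,0,0,0,0,2,0,0,0,1,0,0,0,0,2,0,0,0,0,3,2,0,0,0,0]
Step 26: delete gnx at [15, 25] -> counters=[0,0,0,0,0,0,0,0,0,0,0,2,0,0,0,0,0,0,0,0,2,0,0,0,0,2,2,0,0,0,0]
Step 27: insert ed at [19, 23] -> counters=[0,0,0,0,0,0,0,0,0,0,0,2,0,0,0,0,0,0,0,1,2,0,0,1,0,2,2,0,0,0,0]
Query ed: check counters[19]=1 counters[23]=1 -> maybe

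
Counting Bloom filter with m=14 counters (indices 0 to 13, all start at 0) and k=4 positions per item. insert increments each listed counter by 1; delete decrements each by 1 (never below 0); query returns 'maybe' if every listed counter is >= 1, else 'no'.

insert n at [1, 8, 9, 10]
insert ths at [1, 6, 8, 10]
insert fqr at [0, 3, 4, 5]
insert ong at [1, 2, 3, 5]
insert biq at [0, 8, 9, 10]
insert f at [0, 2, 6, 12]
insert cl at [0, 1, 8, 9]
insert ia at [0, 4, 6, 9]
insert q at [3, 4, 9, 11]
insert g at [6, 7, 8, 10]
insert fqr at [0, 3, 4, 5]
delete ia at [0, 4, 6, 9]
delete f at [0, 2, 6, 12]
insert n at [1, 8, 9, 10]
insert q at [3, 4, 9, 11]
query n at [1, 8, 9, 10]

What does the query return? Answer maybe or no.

Step 1: insert n at [1, 8, 9, 10] -> counters=[0,1,0,0,0,0,0,0,1,1,1,0,0,0]
Step 2: insert ths at [1, 6, 8, 10] -> counters=[0,2,0,0,0,0,1,0,2,1,2,0,0,0]
Step 3: insert fqr at [0, 3, 4, 5] -> counters=[1,2,0,1,1,1,1,0,2,1,2,0,0,0]
Step 4: insert ong at [1, 2, 3, 5] -> counters=[1,3,1,2,1,2,1,0,2,1,2,0,0,0]
Step 5: insert biq at [0, 8, 9, 10] -> counters=[2,3,1,2,1,2,1,0,3,2,3,0,0,0]
Step 6: insert f at [0, 2, 6, 12] -> counters=[3,3,2,2,1,2,2,0,3,2,3,0,1,0]
Step 7: insert cl at [0, 1, 8, 9] -> counters=[4,4,2,2,1,2,2,0,4,3,3,0,1,0]
Step 8: insert ia at [0, 4, 6, 9] -> counters=[5,4,2,2,2,2,3,0,4,4,3,0,1,0]
Step 9: insert q at [3, 4, 9, 11] -> counters=[5,4,2,3,3,2,3,0,4,5,3,1,1,0]
Step 10: insert g at [6, 7, 8, 10] -> counters=[5,4,2,3,3,2,4,1,5,5,4,1,1,0]
Step 11: insert fqr at [0, 3, 4, 5] -> counters=[6,4,2,4,4,3,4,1,5,5,4,1,1,0]
Step 12: delete ia at [0, 4, 6, 9] -> counters=[5,4,2,4,3,3,3,1,5,4,4,1,1,0]
Step 13: delete f at [0, 2, 6, 12] -> counters=[4,4,1,4,3,3,2,1,5,4,4,1,0,0]
Step 14: insert n at [1, 8, 9, 10] -> counters=[4,5,1,4,3,3,2,1,6,5,5,1,0,0]
Step 15: insert q at [3, 4, 9, 11] -> counters=[4,5,1,5,4,3,2,1,6,6,5,2,0,0]
Query n: check counters[1]=5 counters[8]=6 counters[9]=6 counters[10]=5 -> maybe

Answer: maybe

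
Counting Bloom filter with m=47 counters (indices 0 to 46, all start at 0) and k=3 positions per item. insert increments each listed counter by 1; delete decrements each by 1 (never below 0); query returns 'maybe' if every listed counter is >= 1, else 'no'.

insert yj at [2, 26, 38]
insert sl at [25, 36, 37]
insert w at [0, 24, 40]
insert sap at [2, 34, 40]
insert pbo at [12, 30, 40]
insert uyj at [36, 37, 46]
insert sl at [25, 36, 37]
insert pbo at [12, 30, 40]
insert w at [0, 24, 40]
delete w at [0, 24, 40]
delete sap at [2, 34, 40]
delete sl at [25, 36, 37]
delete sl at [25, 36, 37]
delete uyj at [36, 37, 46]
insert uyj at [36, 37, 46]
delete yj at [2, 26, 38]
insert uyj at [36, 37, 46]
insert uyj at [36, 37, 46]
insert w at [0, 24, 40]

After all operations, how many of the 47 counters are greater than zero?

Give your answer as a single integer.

Step 1: insert yj at [2, 26, 38] -> counters=[0,0,1,0,0,0,0,0,0,0,0,0,0,0,0,0,0,0,0,0,0,0,0,0,0,0,1,0,0,0,0,0,0,0,0,0,0,0,1,0,0,0,0,0,0,0,0]
Step 2: insert sl at [25, 36, 37] -> counters=[0,0,1,0,0,0,0,0,0,0,0,0,0,0,0,0,0,0,0,0,0,0,0,0,0,1,1,0,0,0,0,0,0,0,0,0,1,1,1,0,0,0,0,0,0,0,0]
Step 3: insert w at [0, 24, 40] -> counters=[1,0,1,0,0,0,0,0,0,0,0,0,0,0,0,0,0,0,0,0,0,0,0,0,1,1,1,0,0,0,0,0,0,0,0,0,1,1,1,0,1,0,0,0,0,0,0]
Step 4: insert sap at [2, 34, 40] -> counters=[1,0,2,0,0,0,0,0,0,0,0,0,0,0,0,0,0,0,0,0,0,0,0,0,1,1,1,0,0,0,0,0,0,0,1,0,1,1,1,0,2,0,0,0,0,0,0]
Step 5: insert pbo at [12, 30, 40] -> counters=[1,0,2,0,0,0,0,0,0,0,0,0,1,0,0,0,0,0,0,0,0,0,0,0,1,1,1,0,0,0,1,0,0,0,1,0,1,1,1,0,3,0,0,0,0,0,0]
Step 6: insert uyj at [36, 37, 46] -> counters=[1,0,2,0,0,0,0,0,0,0,0,0,1,0,0,0,0,0,0,0,0,0,0,0,1,1,1,0,0,0,1,0,0,0,1,0,2,2,1,0,3,0,0,0,0,0,1]
Step 7: insert sl at [25, 36, 37] -> counters=[1,0,2,0,0,0,0,0,0,0,0,0,1,0,0,0,0,0,0,0,0,0,0,0,1,2,1,0,0,0,1,0,0,0,1,0,3,3,1,0,3,0,0,0,0,0,1]
Step 8: insert pbo at [12, 30, 40] -> counters=[1,0,2,0,0,0,0,0,0,0,0,0,2,0,0,0,0,0,0,0,0,0,0,0,1,2,1,0,0,0,2,0,0,0,1,0,3,3,1,0,4,0,0,0,0,0,1]
Step 9: insert w at [0, 24, 40] -> counters=[2,0,2,0,0,0,0,0,0,0,0,0,2,0,0,0,0,0,0,0,0,0,0,0,2,2,1,0,0,0,2,0,0,0,1,0,3,3,1,0,5,0,0,0,0,0,1]
Step 10: delete w at [0, 24, 40] -> counters=[1,0,2,0,0,0,0,0,0,0,0,0,2,0,0,0,0,0,0,0,0,0,0,0,1,2,1,0,0,0,2,0,0,0,1,0,3,3,1,0,4,0,0,0,0,0,1]
Step 11: delete sap at [2, 34, 40] -> counters=[1,0,1,0,0,0,0,0,0,0,0,0,2,0,0,0,0,0,0,0,0,0,0,0,1,2,1,0,0,0,2,0,0,0,0,0,3,3,1,0,3,0,0,0,0,0,1]
Step 12: delete sl at [25, 36, 37] -> counters=[1,0,1,0,0,0,0,0,0,0,0,0,2,0,0,0,0,0,0,0,0,0,0,0,1,1,1,0,0,0,2,0,0,0,0,0,2,2,1,0,3,0,0,0,0,0,1]
Step 13: delete sl at [25, 36, 37] -> counters=[1,0,1,0,0,0,0,0,0,0,0,0,2,0,0,0,0,0,0,0,0,0,0,0,1,0,1,0,0,0,2,0,0,0,0,0,1,1,1,0,3,0,0,0,0,0,1]
Step 14: delete uyj at [36, 37, 46] -> counters=[1,0,1,0,0,0,0,0,0,0,0,0,2,0,0,0,0,0,0,0,0,0,0,0,1,0,1,0,0,0,2,0,0,0,0,0,0,0,1,0,3,0,0,0,0,0,0]
Step 15: insert uyj at [36, 37, 46] -> counters=[1,0,1,0,0,0,0,0,0,0,0,0,2,0,0,0,0,0,0,0,0,0,0,0,1,0,1,0,0,0,2,0,0,0,0,0,1,1,1,0,3,0,0,0,0,0,1]
Step 16: delete yj at [2, 26, 38] -> counters=[1,0,0,0,0,0,0,0,0,0,0,0,2,0,0,0,0,0,0,0,0,0,0,0,1,0,0,0,0,0,2,0,0,0,0,0,1,1,0,0,3,0,0,0,0,0,1]
Step 17: insert uyj at [36, 37, 46] -> counters=[1,0,0,0,0,0,0,0,0,0,0,0,2,0,0,0,0,0,0,0,0,0,0,0,1,0,0,0,0,0,2,0,0,0,0,0,2,2,0,0,3,0,0,0,0,0,2]
Step 18: insert uyj at [36, 37, 46] -> counters=[1,0,0,0,0,0,0,0,0,0,0,0,2,0,0,0,0,0,0,0,0,0,0,0,1,0,0,0,0,0,2,0,0,0,0,0,3,3,0,0,3,0,0,0,0,0,3]
Step 19: insert w at [0, 24, 40] -> counters=[2,0,0,0,0,0,0,0,0,0,0,0,2,0,0,0,0,0,0,0,0,0,0,0,2,0,0,0,0,0,2,0,0,0,0,0,3,3,0,0,4,0,0,0,0,0,3]
Final counters=[2,0,0,0,0,0,0,0,0,0,0,0,2,0,0,0,0,0,0,0,0,0,0,0,2,0,0,0,0,0,2,0,0,0,0,0,3,3,0,0,4,0,0,0,0,0,3] -> 8 nonzero

Answer: 8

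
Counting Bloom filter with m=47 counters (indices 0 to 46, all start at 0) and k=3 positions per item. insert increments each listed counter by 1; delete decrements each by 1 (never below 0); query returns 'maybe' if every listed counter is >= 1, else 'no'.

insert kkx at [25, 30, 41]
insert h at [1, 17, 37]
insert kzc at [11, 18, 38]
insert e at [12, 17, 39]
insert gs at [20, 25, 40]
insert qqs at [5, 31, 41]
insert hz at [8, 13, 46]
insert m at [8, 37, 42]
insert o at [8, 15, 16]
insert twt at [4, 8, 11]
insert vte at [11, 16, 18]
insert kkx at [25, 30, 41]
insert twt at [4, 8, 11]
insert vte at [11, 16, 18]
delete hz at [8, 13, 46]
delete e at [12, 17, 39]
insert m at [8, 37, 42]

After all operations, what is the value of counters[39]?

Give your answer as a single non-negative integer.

Step 1: insert kkx at [25, 30, 41] -> counters=[0,0,0,0,0,0,0,0,0,0,0,0,0,0,0,0,0,0,0,0,0,0,0,0,0,1,0,0,0,0,1,0,0,0,0,0,0,0,0,0,0,1,0,0,0,0,0]
Step 2: insert h at [1, 17, 37] -> counters=[0,1,0,0,0,0,0,0,0,0,0,0,0,0,0,0,0,1,0,0,0,0,0,0,0,1,0,0,0,0,1,0,0,0,0,0,0,1,0,0,0,1,0,0,0,0,0]
Step 3: insert kzc at [11, 18, 38] -> counters=[0,1,0,0,0,0,0,0,0,0,0,1,0,0,0,0,0,1,1,0,0,0,0,0,0,1,0,0,0,0,1,0,0,0,0,0,0,1,1,0,0,1,0,0,0,0,0]
Step 4: insert e at [12, 17, 39] -> counters=[0,1,0,0,0,0,0,0,0,0,0,1,1,0,0,0,0,2,1,0,0,0,0,0,0,1,0,0,0,0,1,0,0,0,0,0,0,1,1,1,0,1,0,0,0,0,0]
Step 5: insert gs at [20, 25, 40] -> counters=[0,1,0,0,0,0,0,0,0,0,0,1,1,0,0,0,0,2,1,0,1,0,0,0,0,2,0,0,0,0,1,0,0,0,0,0,0,1,1,1,1,1,0,0,0,0,0]
Step 6: insert qqs at [5, 31, 41] -> counters=[0,1,0,0,0,1,0,0,0,0,0,1,1,0,0,0,0,2,1,0,1,0,0,0,0,2,0,0,0,0,1,1,0,0,0,0,0,1,1,1,1,2,0,0,0,0,0]
Step 7: insert hz at [8, 13, 46] -> counters=[0,1,0,0,0,1,0,0,1,0,0,1,1,1,0,0,0,2,1,0,1,0,0,0,0,2,0,0,0,0,1,1,0,0,0,0,0,1,1,1,1,2,0,0,0,0,1]
Step 8: insert m at [8, 37, 42] -> counters=[0,1,0,0,0,1,0,0,2,0,0,1,1,1,0,0,0,2,1,0,1,0,0,0,0,2,0,0,0,0,1,1,0,0,0,0,0,2,1,1,1,2,1,0,0,0,1]
Step 9: insert o at [8, 15, 16] -> counters=[0,1,0,0,0,1,0,0,3,0,0,1,1,1,0,1,1,2,1,0,1,0,0,0,0,2,0,0,0,0,1,1,0,0,0,0,0,2,1,1,1,2,1,0,0,0,1]
Step 10: insert twt at [4, 8, 11] -> counters=[0,1,0,0,1,1,0,0,4,0,0,2,1,1,0,1,1,2,1,0,1,0,0,0,0,2,0,0,0,0,1,1,0,0,0,0,0,2,1,1,1,2,1,0,0,0,1]
Step 11: insert vte at [11, 16, 18] -> counters=[0,1,0,0,1,1,0,0,4,0,0,3,1,1,0,1,2,2,2,0,1,0,0,0,0,2,0,0,0,0,1,1,0,0,0,0,0,2,1,1,1,2,1,0,0,0,1]
Step 12: insert kkx at [25, 30, 41] -> counters=[0,1,0,0,1,1,0,0,4,0,0,3,1,1,0,1,2,2,2,0,1,0,0,0,0,3,0,0,0,0,2,1,0,0,0,0,0,2,1,1,1,3,1,0,0,0,1]
Step 13: insert twt at [4, 8, 11] -> counters=[0,1,0,0,2,1,0,0,5,0,0,4,1,1,0,1,2,2,2,0,1,0,0,0,0,3,0,0,0,0,2,1,0,0,0,0,0,2,1,1,1,3,1,0,0,0,1]
Step 14: insert vte at [11, 16, 18] -> counters=[0,1,0,0,2,1,0,0,5,0,0,5,1,1,0,1,3,2,3,0,1,0,0,0,0,3,0,0,0,0,2,1,0,0,0,0,0,2,1,1,1,3,1,0,0,0,1]
Step 15: delete hz at [8, 13, 46] -> counters=[0,1,0,0,2,1,0,0,4,0,0,5,1,0,0,1,3,2,3,0,1,0,0,0,0,3,0,0,0,0,2,1,0,0,0,0,0,2,1,1,1,3,1,0,0,0,0]
Step 16: delete e at [12, 17, 39] -> counters=[0,1,0,0,2,1,0,0,4,0,0,5,0,0,0,1,3,1,3,0,1,0,0,0,0,3,0,0,0,0,2,1,0,0,0,0,0,2,1,0,1,3,1,0,0,0,0]
Step 17: insert m at [8, 37, 42] -> counters=[0,1,0,0,2,1,0,0,5,0,0,5,0,0,0,1,3,1,3,0,1,0,0,0,0,3,0,0,0,0,2,1,0,0,0,0,0,3,1,0,1,3,2,0,0,0,0]
Final counters=[0,1,0,0,2,1,0,0,5,0,0,5,0,0,0,1,3,1,3,0,1,0,0,0,0,3,0,0,0,0,2,1,0,0,0,0,0,3,1,0,1,3,2,0,0,0,0] -> counters[39]=0

Answer: 0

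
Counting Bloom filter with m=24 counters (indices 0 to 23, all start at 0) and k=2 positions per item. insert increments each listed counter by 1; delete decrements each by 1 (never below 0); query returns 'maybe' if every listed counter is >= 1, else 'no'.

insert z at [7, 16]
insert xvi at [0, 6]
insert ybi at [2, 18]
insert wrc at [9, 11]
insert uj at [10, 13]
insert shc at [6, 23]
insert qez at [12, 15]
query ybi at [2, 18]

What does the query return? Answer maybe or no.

Step 1: insert z at [7, 16] -> counters=[0,0,0,0,0,0,0,1,0,0,0,0,0,0,0,0,1,0,0,0,0,0,0,0]
Step 2: insert xvi at [0, 6] -> counters=[1,0,0,0,0,0,1,1,0,0,0,0,0,0,0,0,1,0,0,0,0,0,0,0]
Step 3: insert ybi at [2, 18] -> counters=[1,0,1,0,0,0,1,1,0,0,0,0,0,0,0,0,1,0,1,0,0,0,0,0]
Step 4: insert wrc at [9, 11] -> counters=[1,0,1,0,0,0,1,1,0,1,0,1,0,0,0,0,1,0,1,0,0,0,0,0]
Step 5: insert uj at [10, 13] -> counters=[1,0,1,0,0,0,1,1,0,1,1,1,0,1,0,0,1,0,1,0,0,0,0,0]
Step 6: insert shc at [6, 23] -> counters=[1,0,1,0,0,0,2,1,0,1,1,1,0,1,0,0,1,0,1,0,0,0,0,1]
Step 7: insert qez at [12, 15] -> counters=[1,0,1,0,0,0,2,1,0,1,1,1,1,1,0,1,1,0,1,0,0,0,0,1]
Query ybi: check counters[2]=1 counters[18]=1 -> maybe

Answer: maybe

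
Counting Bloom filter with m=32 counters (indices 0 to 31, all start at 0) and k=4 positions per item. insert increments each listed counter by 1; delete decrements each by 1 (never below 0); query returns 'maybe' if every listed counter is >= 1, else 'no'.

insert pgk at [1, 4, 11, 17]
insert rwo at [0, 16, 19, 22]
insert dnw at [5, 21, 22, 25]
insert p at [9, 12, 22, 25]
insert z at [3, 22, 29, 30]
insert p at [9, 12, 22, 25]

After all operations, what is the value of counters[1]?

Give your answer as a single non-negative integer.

Answer: 1

Derivation:
Step 1: insert pgk at [1, 4, 11, 17] -> counters=[0,1,0,0,1,0,0,0,0,0,0,1,0,0,0,0,0,1,0,0,0,0,0,0,0,0,0,0,0,0,0,0]
Step 2: insert rwo at [0, 16, 19, 22] -> counters=[1,1,0,0,1,0,0,0,0,0,0,1,0,0,0,0,1,1,0,1,0,0,1,0,0,0,0,0,0,0,0,0]
Step 3: insert dnw at [5, 21, 22, 25] -> counters=[1,1,0,0,1,1,0,0,0,0,0,1,0,0,0,0,1,1,0,1,0,1,2,0,0,1,0,0,0,0,0,0]
Step 4: insert p at [9, 12, 22, 25] -> counters=[1,1,0,0,1,1,0,0,0,1,0,1,1,0,0,0,1,1,0,1,0,1,3,0,0,2,0,0,0,0,0,0]
Step 5: insert z at [3, 22, 29, 30] -> counters=[1,1,0,1,1,1,0,0,0,1,0,1,1,0,0,0,1,1,0,1,0,1,4,0,0,2,0,0,0,1,1,0]
Step 6: insert p at [9, 12, 22, 25] -> counters=[1,1,0,1,1,1,0,0,0,2,0,1,2,0,0,0,1,1,0,1,0,1,5,0,0,3,0,0,0,1,1,0]
Final counters=[1,1,0,1,1,1,0,0,0,2,0,1,2,0,0,0,1,1,0,1,0,1,5,0,0,3,0,0,0,1,1,0] -> counters[1]=1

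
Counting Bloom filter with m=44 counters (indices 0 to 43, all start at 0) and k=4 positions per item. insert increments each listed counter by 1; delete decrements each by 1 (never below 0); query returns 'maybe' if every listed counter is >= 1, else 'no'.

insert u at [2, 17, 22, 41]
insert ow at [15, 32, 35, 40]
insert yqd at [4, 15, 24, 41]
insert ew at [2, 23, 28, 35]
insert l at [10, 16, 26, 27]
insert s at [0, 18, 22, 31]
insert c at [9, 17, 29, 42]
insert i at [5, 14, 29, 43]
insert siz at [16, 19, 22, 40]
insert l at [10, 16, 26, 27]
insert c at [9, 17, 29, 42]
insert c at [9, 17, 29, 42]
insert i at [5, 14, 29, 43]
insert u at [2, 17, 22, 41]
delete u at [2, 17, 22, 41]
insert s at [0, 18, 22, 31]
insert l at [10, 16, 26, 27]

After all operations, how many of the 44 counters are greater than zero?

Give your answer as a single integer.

Answer: 26

Derivation:
Step 1: insert u at [2, 17, 22, 41] -> counters=[0,0,1,0,0,0,0,0,0,0,0,0,0,0,0,0,0,1,0,0,0,0,1,0,0,0,0,0,0,0,0,0,0,0,0,0,0,0,0,0,0,1,0,0]
Step 2: insert ow at [15, 32, 35, 40] -> counters=[0,0,1,0,0,0,0,0,0,0,0,0,0,0,0,1,0,1,0,0,0,0,1,0,0,0,0,0,0,0,0,0,1,0,0,1,0,0,0,0,1,1,0,0]
Step 3: insert yqd at [4, 15, 24, 41] -> counters=[0,0,1,0,1,0,0,0,0,0,0,0,0,0,0,2,0,1,0,0,0,0,1,0,1,0,0,0,0,0,0,0,1,0,0,1,0,0,0,0,1,2,0,0]
Step 4: insert ew at [2, 23, 28, 35] -> counters=[0,0,2,0,1,0,0,0,0,0,0,0,0,0,0,2,0,1,0,0,0,0,1,1,1,0,0,0,1,0,0,0,1,0,0,2,0,0,0,0,1,2,0,0]
Step 5: insert l at [10, 16, 26, 27] -> counters=[0,0,2,0,1,0,0,0,0,0,1,0,0,0,0,2,1,1,0,0,0,0,1,1,1,0,1,1,1,0,0,0,1,0,0,2,0,0,0,0,1,2,0,0]
Step 6: insert s at [0, 18, 22, 31] -> counters=[1,0,2,0,1,0,0,0,0,0,1,0,0,0,0,2,1,1,1,0,0,0,2,1,1,0,1,1,1,0,0,1,1,0,0,2,0,0,0,0,1,2,0,0]
Step 7: insert c at [9, 17, 29, 42] -> counters=[1,0,2,0,1,0,0,0,0,1,1,0,0,0,0,2,1,2,1,0,0,0,2,1,1,0,1,1,1,1,0,1,1,0,0,2,0,0,0,0,1,2,1,0]
Step 8: insert i at [5, 14, 29, 43] -> counters=[1,0,2,0,1,1,0,0,0,1,1,0,0,0,1,2,1,2,1,0,0,0,2,1,1,0,1,1,1,2,0,1,1,0,0,2,0,0,0,0,1,2,1,1]
Step 9: insert siz at [16, 19, 22, 40] -> counters=[1,0,2,0,1,1,0,0,0,1,1,0,0,0,1,2,2,2,1,1,0,0,3,1,1,0,1,1,1,2,0,1,1,0,0,2,0,0,0,0,2,2,1,1]
Step 10: insert l at [10, 16, 26, 27] -> counters=[1,0,2,0,1,1,0,0,0,1,2,0,0,0,1,2,3,2,1,1,0,0,3,1,1,0,2,2,1,2,0,1,1,0,0,2,0,0,0,0,2,2,1,1]
Step 11: insert c at [9, 17, 29, 42] -> counters=[1,0,2,0,1,1,0,0,0,2,2,0,0,0,1,2,3,3,1,1,0,0,3,1,1,0,2,2,1,3,0,1,1,0,0,2,0,0,0,0,2,2,2,1]
Step 12: insert c at [9, 17, 29, 42] -> counters=[1,0,2,0,1,1,0,0,0,3,2,0,0,0,1,2,3,4,1,1,0,0,3,1,1,0,2,2,1,4,0,1,1,0,0,2,0,0,0,0,2,2,3,1]
Step 13: insert i at [5, 14, 29, 43] -> counters=[1,0,2,0,1,2,0,0,0,3,2,0,0,0,2,2,3,4,1,1,0,0,3,1,1,0,2,2,1,5,0,1,1,0,0,2,0,0,0,0,2,2,3,2]
Step 14: insert u at [2, 17, 22, 41] -> counters=[1,0,3,0,1,2,0,0,0,3,2,0,0,0,2,2,3,5,1,1,0,0,4,1,1,0,2,2,1,5,0,1,1,0,0,2,0,0,0,0,2,3,3,2]
Step 15: delete u at [2, 17, 22, 41] -> counters=[1,0,2,0,1,2,0,0,0,3,2,0,0,0,2,2,3,4,1,1,0,0,3,1,1,0,2,2,1,5,0,1,1,0,0,2,0,0,0,0,2,2,3,2]
Step 16: insert s at [0, 18, 22, 31] -> counters=[2,0,2,0,1,2,0,0,0,3,2,0,0,0,2,2,3,4,2,1,0,0,4,1,1,0,2,2,1,5,0,2,1,0,0,2,0,0,0,0,2,2,3,2]
Step 17: insert l at [10, 16, 26, 27] -> counters=[2,0,2,0,1,2,0,0,0,3,3,0,0,0,2,2,4,4,2,1,0,0,4,1,1,0,3,3,1,5,0,2,1,0,0,2,0,0,0,0,2,2,3,2]
Final counters=[2,0,2,0,1,2,0,0,0,3,3,0,0,0,2,2,4,4,2,1,0,0,4,1,1,0,3,3,1,5,0,2,1,0,0,2,0,0,0,0,2,2,3,2] -> 26 nonzero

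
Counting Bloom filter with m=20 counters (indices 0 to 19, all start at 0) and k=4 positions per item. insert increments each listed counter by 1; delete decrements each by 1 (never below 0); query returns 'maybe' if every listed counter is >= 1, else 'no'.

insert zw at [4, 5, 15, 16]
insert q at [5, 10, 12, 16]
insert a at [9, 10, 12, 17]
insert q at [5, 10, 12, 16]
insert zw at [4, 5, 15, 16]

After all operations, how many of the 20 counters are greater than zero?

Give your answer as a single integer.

Answer: 8

Derivation:
Step 1: insert zw at [4, 5, 15, 16] -> counters=[0,0,0,0,1,1,0,0,0,0,0,0,0,0,0,1,1,0,0,0]
Step 2: insert q at [5, 10, 12, 16] -> counters=[0,0,0,0,1,2,0,0,0,0,1,0,1,0,0,1,2,0,0,0]
Step 3: insert a at [9, 10, 12, 17] -> counters=[0,0,0,0,1,2,0,0,0,1,2,0,2,0,0,1,2,1,0,0]
Step 4: insert q at [5, 10, 12, 16] -> counters=[0,0,0,0,1,3,0,0,0,1,3,0,3,0,0,1,3,1,0,0]
Step 5: insert zw at [4, 5, 15, 16] -> counters=[0,0,0,0,2,4,0,0,0,1,3,0,3,0,0,2,4,1,0,0]
Final counters=[0,0,0,0,2,4,0,0,0,1,3,0,3,0,0,2,4,1,0,0] -> 8 nonzero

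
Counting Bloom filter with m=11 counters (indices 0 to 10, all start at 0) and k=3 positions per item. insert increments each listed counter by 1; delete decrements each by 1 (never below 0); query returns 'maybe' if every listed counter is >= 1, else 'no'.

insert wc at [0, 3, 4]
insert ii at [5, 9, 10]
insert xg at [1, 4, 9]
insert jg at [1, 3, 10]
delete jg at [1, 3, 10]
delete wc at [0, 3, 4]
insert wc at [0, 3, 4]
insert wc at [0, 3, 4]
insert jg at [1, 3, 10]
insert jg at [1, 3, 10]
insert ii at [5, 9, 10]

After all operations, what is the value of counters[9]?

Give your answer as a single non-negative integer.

Answer: 3

Derivation:
Step 1: insert wc at [0, 3, 4] -> counters=[1,0,0,1,1,0,0,0,0,0,0]
Step 2: insert ii at [5, 9, 10] -> counters=[1,0,0,1,1,1,0,0,0,1,1]
Step 3: insert xg at [1, 4, 9] -> counters=[1,1,0,1,2,1,0,0,0,2,1]
Step 4: insert jg at [1, 3, 10] -> counters=[1,2,0,2,2,1,0,0,0,2,2]
Step 5: delete jg at [1, 3, 10] -> counters=[1,1,0,1,2,1,0,0,0,2,1]
Step 6: delete wc at [0, 3, 4] -> counters=[0,1,0,0,1,1,0,0,0,2,1]
Step 7: insert wc at [0, 3, 4] -> counters=[1,1,0,1,2,1,0,0,0,2,1]
Step 8: insert wc at [0, 3, 4] -> counters=[2,1,0,2,3,1,0,0,0,2,1]
Step 9: insert jg at [1, 3, 10] -> counters=[2,2,0,3,3,1,0,0,0,2,2]
Step 10: insert jg at [1, 3, 10] -> counters=[2,3,0,4,3,1,0,0,0,2,3]
Step 11: insert ii at [5, 9, 10] -> counters=[2,3,0,4,3,2,0,0,0,3,4]
Final counters=[2,3,0,4,3,2,0,0,0,3,4] -> counters[9]=3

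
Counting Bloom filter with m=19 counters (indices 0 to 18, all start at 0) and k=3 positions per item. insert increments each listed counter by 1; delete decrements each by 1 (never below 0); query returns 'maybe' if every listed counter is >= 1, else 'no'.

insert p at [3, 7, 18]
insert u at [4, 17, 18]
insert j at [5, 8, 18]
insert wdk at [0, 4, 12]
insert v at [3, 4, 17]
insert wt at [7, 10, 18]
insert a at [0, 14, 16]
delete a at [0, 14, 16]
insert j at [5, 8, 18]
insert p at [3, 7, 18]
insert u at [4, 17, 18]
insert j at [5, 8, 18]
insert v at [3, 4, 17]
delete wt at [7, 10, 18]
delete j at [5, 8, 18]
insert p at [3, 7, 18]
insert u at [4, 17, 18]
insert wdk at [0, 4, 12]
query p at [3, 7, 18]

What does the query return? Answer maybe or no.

Step 1: insert p at [3, 7, 18] -> counters=[0,0,0,1,0,0,0,1,0,0,0,0,0,0,0,0,0,0,1]
Step 2: insert u at [4, 17, 18] -> counters=[0,0,0,1,1,0,0,1,0,0,0,0,0,0,0,0,0,1,2]
Step 3: insert j at [5, 8, 18] -> counters=[0,0,0,1,1,1,0,1,1,0,0,0,0,0,0,0,0,1,3]
Step 4: insert wdk at [0, 4, 12] -> counters=[1,0,0,1,2,1,0,1,1,0,0,0,1,0,0,0,0,1,3]
Step 5: insert v at [3, 4, 17] -> counters=[1,0,0,2,3,1,0,1,1,0,0,0,1,0,0,0,0,2,3]
Step 6: insert wt at [7, 10, 18] -> counters=[1,0,0,2,3,1,0,2,1,0,1,0,1,0,0,0,0,2,4]
Step 7: insert a at [0, 14, 16] -> counters=[2,0,0,2,3,1,0,2,1,0,1,0,1,0,1,0,1,2,4]
Step 8: delete a at [0, 14, 16] -> counters=[1,0,0,2,3,1,0,2,1,0,1,0,1,0,0,0,0,2,4]
Step 9: insert j at [5, 8, 18] -> counters=[1,0,0,2,3,2,0,2,2,0,1,0,1,0,0,0,0,2,5]
Step 10: insert p at [3, 7, 18] -> counters=[1,0,0,3,3,2,0,3,2,0,1,0,1,0,0,0,0,2,6]
Step 11: insert u at [4, 17, 18] -> counters=[1,0,0,3,4,2,0,3,2,0,1,0,1,0,0,0,0,3,7]
Step 12: insert j at [5, 8, 18] -> counters=[1,0,0,3,4,3,0,3,3,0,1,0,1,0,0,0,0,3,8]
Step 13: insert v at [3, 4, 17] -> counters=[1,0,0,4,5,3,0,3,3,0,1,0,1,0,0,0,0,4,8]
Step 14: delete wt at [7, 10, 18] -> counters=[1,0,0,4,5,3,0,2,3,0,0,0,1,0,0,0,0,4,7]
Step 15: delete j at [5, 8, 18] -> counters=[1,0,0,4,5,2,0,2,2,0,0,0,1,0,0,0,0,4,6]
Step 16: insert p at [3, 7, 18] -> counters=[1,0,0,5,5,2,0,3,2,0,0,0,1,0,0,0,0,4,7]
Step 17: insert u at [4, 17, 18] -> counters=[1,0,0,5,6,2,0,3,2,0,0,0,1,0,0,0,0,5,8]
Step 18: insert wdk at [0, 4, 12] -> counters=[2,0,0,5,7,2,0,3,2,0,0,0,2,0,0,0,0,5,8]
Query p: check counters[3]=5 counters[7]=3 counters[18]=8 -> maybe

Answer: maybe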